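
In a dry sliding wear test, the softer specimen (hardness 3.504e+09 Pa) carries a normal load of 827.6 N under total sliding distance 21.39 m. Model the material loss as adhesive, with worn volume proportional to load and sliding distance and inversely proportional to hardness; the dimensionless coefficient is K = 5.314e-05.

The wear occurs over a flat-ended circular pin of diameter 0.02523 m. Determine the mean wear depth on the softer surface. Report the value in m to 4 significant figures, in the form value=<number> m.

The computation maintains full precision, and shown intermediates are rounded, and a lone final rounding to four significant digits.
Convert: Contact area A = π·d²/4 = π·(0.02523 m)²/4 = 4.999e-04 m².
As SI base values: W = 827.6 N, H = 3.504e+09 Pa, K = 5.314e-05.
Volume removed: V = K·W·L/H = 5.314e-05 · 827.6 · 21.39 / 3.504e+09 = 2.685e-10 m³.
Depth h = V/A = 2.685e-10 / 4.999e-04 = 5.370e-07 m.

value=5.370e-07 m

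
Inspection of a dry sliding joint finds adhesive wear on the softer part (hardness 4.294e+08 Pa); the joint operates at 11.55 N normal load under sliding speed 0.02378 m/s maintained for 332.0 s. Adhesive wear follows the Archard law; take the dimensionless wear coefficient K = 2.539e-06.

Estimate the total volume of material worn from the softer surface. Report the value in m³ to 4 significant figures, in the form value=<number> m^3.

Printed values are rounded, and all arithmetic runs at exact precision — rounded just once, at four significant digits.
Sliding distance L = v·t = 0.02378 m/s × 332.0 s = 7.895 m.
Working in SI base units: W = 11.55 N, H = 4.294e+08 Pa, K = 2.539e-06.
Archard relation: V = K·W·L/H = 2.539e-06 · 11.55 · 7.895 / 4.294e+08 = 5.392e-13 m³.

value=5.392e-13 m^3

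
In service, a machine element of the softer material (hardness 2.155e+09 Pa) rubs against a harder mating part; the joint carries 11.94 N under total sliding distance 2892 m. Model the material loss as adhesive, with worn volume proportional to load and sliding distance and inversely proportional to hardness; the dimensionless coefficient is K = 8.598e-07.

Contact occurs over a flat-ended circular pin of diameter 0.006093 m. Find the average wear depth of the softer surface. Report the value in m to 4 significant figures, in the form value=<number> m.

Shown intermediates are rounded. The algebra runs at exact precision, and one final rounding, at 4 significant digits.
Convert: Contact area A = π·d²/4 = π·(0.006093 m)²/4 = 2.916e-05 m².
Collected in SI base units: W = 11.94 N, H = 2.155e+09 Pa, K = 8.598e-07.
Apply Archard: V = K·W·L/H = 8.598e-07 · 11.94 · 2892 / 2.155e+09 = 1.378e-11 m³.
Mean wear depth h = V/A = 1.378e-11 / 2.916e-05 = 4.725e-07 m.

value=4.725e-07 m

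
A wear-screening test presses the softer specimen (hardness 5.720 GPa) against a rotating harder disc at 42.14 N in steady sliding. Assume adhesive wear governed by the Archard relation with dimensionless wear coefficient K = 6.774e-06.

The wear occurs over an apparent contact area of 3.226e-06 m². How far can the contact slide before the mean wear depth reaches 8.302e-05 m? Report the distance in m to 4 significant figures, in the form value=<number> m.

value=5367 m

The intermediates are displayed rounded. All working math runs at exact precision, and rounded once at the end to 4 significant digits.
Convert: Hardness H = 5.720 GPa = 5.720e+09 Pa.
SI base units throughout: W = 42.14 N, H = 5.720e+09 Pa, K = 6.774e-06.
Permissible volume V_lim = h_lim·A = 8.302e-05 · 3.226e-06 = 2.678e-10 m³.
Life L = V_lim·H/(K·W) = 2.678e-10 · 5.720e+09 / (6.774e-06 · 42.14) = 5367 m.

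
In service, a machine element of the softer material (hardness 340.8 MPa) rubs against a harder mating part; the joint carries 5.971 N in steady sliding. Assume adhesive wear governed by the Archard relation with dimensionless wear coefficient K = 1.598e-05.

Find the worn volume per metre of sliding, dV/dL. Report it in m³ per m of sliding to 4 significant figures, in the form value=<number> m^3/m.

value=2.800e-13 m^3/m

All arithmetic carries exact precision, and printed values are rounded, and rounded once at the end, at 4 significant figures.
Hardness H = 340.8 MPa = 3.408e+08 Pa.
Restated in SI base units: W = 5.971 N, H = 3.408e+08 Pa, K = 1.598e-05.
Rate of wear dV/dL = K·W/H (independent of L): 1.598e-05 · 5.971 / 3.408e+08 = 2.800e-13 m³/m.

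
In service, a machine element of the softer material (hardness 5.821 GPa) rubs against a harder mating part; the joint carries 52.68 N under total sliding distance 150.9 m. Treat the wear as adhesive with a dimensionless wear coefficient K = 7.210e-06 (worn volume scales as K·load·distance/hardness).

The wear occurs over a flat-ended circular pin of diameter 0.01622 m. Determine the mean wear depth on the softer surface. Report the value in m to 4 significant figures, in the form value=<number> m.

All working math holds exact precision; intermediates are printed rounded. Rounded once at the end, at 4 significant digits.
Convert: Hardness H = 5.821 GPa = 5.821e+09 Pa.
Convert: Contact area A = π·d²/4 = π·(0.01622 m)²/4 = 2.066e-04 m².
SI base units throughout: W = 52.68 N, H = 5.821e+09 Pa, K = 7.210e-06.
Volume removed: V = K·W·L/H = 7.210e-06 · 52.68 · 150.9 / 5.821e+09 = 9.846e-12 m³.
Average depth h = V/A = 9.846e-12 / 2.066e-04 = 4.765e-08 m.

value=4.765e-08 m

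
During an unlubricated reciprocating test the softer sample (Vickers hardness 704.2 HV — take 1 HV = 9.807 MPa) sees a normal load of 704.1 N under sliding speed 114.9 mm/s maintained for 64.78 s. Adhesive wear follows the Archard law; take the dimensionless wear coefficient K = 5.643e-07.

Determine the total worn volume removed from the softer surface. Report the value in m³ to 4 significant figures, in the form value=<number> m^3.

value=4.282e-13 m^3

Intermediate values are printed rounded. Every step runs at exact precision; a lone final rounding to 4 significant figures.
Convert: Sliding speed v = 114.9 mm/s = 0.1149 m/s. Total distance L = v·t = 0.1149 m/s × 64.78 s = 7.443 m.
Convert: Hardness H = 704.2 HV × 9.807 MPa/HV = 6906 MPa = 6.906e+09 Pa.
In SI base units: W = 704.1 N, H = 6.906e+09 Pa, K = 5.643e-07.
By Archard's law, V = K·W·L/H = 5.643e-07 · 704.1 · 7.443 / 6.906e+09 = 4.282e-13 m³.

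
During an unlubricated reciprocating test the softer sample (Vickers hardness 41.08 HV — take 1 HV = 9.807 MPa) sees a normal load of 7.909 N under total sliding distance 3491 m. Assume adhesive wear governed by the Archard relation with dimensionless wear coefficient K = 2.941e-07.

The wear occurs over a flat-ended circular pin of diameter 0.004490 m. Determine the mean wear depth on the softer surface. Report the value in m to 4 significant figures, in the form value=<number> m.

The computation keeps full precision — the intermediates are shown rounded — a lone final rounding, at 4 significant figures.
Convert: Hardness H = 41.08 HV × 9.807 MPa/HV = 402.9 MPa = 4.029e+08 Pa.
Convert: Contact area A = π·d²/4 = π·(0.004490 m)²/4 = 1.583e-05 m².
Collected in SI base units: W = 7.909 N, H = 4.029e+08 Pa, K = 2.941e-07.
Archard volume V = K·W·L/H = 2.941e-07 · 7.909 · 3491 / 4.029e+08 = 2.016e-11 m³.
Depth of wear h = V/A = 2.016e-11 / 1.583e-05 = 1.273e-06 m.

value=1.273e-06 m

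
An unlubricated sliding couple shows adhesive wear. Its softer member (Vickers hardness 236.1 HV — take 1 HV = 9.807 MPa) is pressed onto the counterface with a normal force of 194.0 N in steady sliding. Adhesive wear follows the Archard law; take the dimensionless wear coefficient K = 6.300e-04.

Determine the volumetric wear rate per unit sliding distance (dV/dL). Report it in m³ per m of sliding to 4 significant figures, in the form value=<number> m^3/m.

All arithmetic carries exact precision; the intermediates are printed rounded; a lone final rounding, at 4 significant figures.
Convert: Hardness H = 236.1 HV × 9.807 MPa/HV = 2315 MPa = 2.315e+09 Pa.
In SI base units, W = 194.0 N, H = 2.315e+09 Pa, K = 6.300e-04.
Sliding wear rate dV/dL = K·W/H: 6.300e-04 · 194.0 / 2.315e+09 = 5.278e-11 m³/m.

value=5.278e-11 m^3/m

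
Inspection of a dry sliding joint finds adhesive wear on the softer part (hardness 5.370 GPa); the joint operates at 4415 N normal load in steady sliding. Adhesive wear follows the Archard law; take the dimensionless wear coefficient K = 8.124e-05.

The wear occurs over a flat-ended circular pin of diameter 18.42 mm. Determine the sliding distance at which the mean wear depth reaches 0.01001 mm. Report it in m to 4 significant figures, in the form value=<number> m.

value=39.94 m

Every step keeps full precision — the intermediates are printed rounded — a lone final rounding: four significant digits.
Hardness H = 5.370 GPa = 5.370e+09 Pa.
Pin diameter d = 18.42 mm = 0.01842 m. Contact area A = π·d²/4 = π·(0.01842 m)²/4 = 2.665e-04 m².
Depth limit h_lim = 0.01001 mm = 1.001e-05 m.
Collected in SI base units: W = 4415 N, H = 5.370e+09 Pa, K = 8.124e-05.
Wearable volume V_lim = h_lim·A = 1.001e-05 · 2.665e-04 = 2.667e-09 m³.
Thus life L = V_lim·H/(K·W) = 2.667e-09 · 5.370e+09 / (8.124e-05 · 4415) = 39.94 m.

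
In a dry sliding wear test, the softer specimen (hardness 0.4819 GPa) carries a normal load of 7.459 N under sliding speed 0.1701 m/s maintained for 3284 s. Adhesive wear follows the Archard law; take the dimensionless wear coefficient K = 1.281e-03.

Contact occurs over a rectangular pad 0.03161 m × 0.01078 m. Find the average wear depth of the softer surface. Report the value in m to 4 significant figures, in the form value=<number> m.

value=3.250e-05 m

Every step maintains full precision — printed values are rounded. Rounded just once to 4 significant figures.
Convert: Sliding distance L = v·t = 0.1701 m/s × 3284 s = 558.6 m.
Convert: Hardness H = 0.4819 GPa = 4.819e+08 Pa.
Convert: Contact area A = 0.03161 m × 0.01078 m = 3.408e-04 m².
Expressed in SI base units: W = 7.459 N, H = 4.819e+08 Pa, K = 1.281e-03.
Wear volume V = K·W·L/H = 1.281e-03 · 7.459 · 558.6 / 4.819e+08 = 1.108e-08 m³.
Mean depth h = V/A = 1.108e-08 / 3.408e-04 = 3.250e-05 m.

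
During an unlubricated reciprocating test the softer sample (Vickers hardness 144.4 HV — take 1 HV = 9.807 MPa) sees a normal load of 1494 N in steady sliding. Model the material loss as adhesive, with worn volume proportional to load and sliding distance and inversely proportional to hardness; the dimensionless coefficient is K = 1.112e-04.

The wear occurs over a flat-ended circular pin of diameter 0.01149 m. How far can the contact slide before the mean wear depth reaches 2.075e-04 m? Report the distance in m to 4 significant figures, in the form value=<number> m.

value=183.4 m

The computation runs at exact precision, and intermediates appear rounded; rounded just once: four significant figures.
Hardness H = 144.4 HV × 9.807 MPa/HV = 1416 MPa = 1.416e+09 Pa.
Contact area A = π·d²/4 = π·(0.01149 m)²/4 = 1.037e-04 m².
Expressed in SI base units: W = 1494 N, H = 1.416e+09 Pa, K = 1.112e-04.
Limit volume V_lim = h_lim·A = 2.075e-04 · 1.037e-04 = 2.152e-08 m³.
Life L = V_lim·H/(K·W) = 2.152e-08 · 1.416e+09 / (1.112e-04 · 1494) = 183.4 m.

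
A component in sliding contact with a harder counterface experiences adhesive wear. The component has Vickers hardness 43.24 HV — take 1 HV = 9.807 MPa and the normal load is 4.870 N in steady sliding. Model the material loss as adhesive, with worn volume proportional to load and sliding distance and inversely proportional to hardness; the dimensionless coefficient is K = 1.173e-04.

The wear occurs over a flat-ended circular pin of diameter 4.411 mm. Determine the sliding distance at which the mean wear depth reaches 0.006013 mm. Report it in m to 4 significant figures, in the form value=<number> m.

value=68.21 m

Each operation maintains exact precision; intermediate values are shown rounded — a lone final rounding to four significant digits.
Hardness H = 43.24 HV × 9.807 MPa/HV = 424.1 MPa = 4.241e+08 Pa.
Pin diameter d = 4.411 mm = 0.004411 m. Contact area A = π·d²/4 = π·(0.004411 m)²/4 = 1.528e-05 m².
Depth limit h_lim = 0.006013 mm = 6.013e-06 m.
Expressed in SI base units: W = 4.870 N, H = 4.241e+08 Pa, K = 1.173e-04.
Allowed volume V_lim = h_lim·A = 6.013e-06 · 1.528e-05 = 9.189e-11 m³.
So the life L = V_lim·H/(K·W) = 9.189e-11 · 4.241e+08 / (1.173e-04 · 4.870) = 68.21 m.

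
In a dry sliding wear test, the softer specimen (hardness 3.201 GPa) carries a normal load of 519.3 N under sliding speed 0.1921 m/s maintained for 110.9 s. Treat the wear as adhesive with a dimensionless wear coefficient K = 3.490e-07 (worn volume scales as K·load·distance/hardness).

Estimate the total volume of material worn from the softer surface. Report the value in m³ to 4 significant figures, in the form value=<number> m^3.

All working math carries full precision — the intermediates appear rounded — one last rounding to four significant digits.
Distance L = v·t = 0.1921 m/s × 110.9 s = 21.30 m.
Hardness H = 3.201 GPa = 3.201e+09 Pa.
Restated in SI base units: W = 519.3 N, H = 3.201e+09 Pa, K = 3.490e-07.
Wear volume V = K·W·L/H = 3.490e-07 · 519.3 · 21.30 / 3.201e+09 = 1.206e-12 m³.

value=1.206e-12 m^3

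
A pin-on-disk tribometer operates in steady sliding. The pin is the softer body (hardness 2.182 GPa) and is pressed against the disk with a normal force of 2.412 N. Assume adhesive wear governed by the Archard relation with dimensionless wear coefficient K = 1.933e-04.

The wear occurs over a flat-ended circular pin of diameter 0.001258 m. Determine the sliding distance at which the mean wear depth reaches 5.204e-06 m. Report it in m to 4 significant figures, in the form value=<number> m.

All arithmetic runs at full float precision, and intermediate values appear rounded — rounded once at the end to four significant digits.
Convert: Hardness H = 2.182 GPa = 2.182e+09 Pa.
Convert: Contact area A = π·d²/4 = π·(0.001258 m)²/4 = 1.243e-06 m².
Working in SI base units: W = 2.412 N, H = 2.182e+09 Pa, K = 1.933e-04.
Wearable volume V_lim = h_lim·A = 5.204e-06 · 1.243e-06 = 6.468e-12 m³.
So the life L = V_lim·H/(K·W) = 6.468e-12 · 2.182e+09 / (1.933e-04 · 2.412) = 30.27 m.

value=30.27 m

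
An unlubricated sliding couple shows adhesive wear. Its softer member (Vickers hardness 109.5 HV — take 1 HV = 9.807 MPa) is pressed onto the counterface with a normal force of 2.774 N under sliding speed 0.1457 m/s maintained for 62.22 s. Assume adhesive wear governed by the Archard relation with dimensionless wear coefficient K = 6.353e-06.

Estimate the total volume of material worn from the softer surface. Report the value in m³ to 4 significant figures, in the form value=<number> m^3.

value=1.488e-13 m^3

Each operation maintains exact precision, and quoted intermediates are rounded, and rounded just once to four significant figures.
Distance L = v·t = 0.1457 m/s × 62.22 s = 9.065 m.
Hardness H = 109.5 HV × 9.807 MPa/HV = 1074 MPa = 1.074e+09 Pa.
Collected in SI base units: W = 2.774 N, H = 1.074e+09 Pa, K = 6.353e-06.
Worn volume V = K·W·L/H = 6.353e-06 · 2.774 · 9.065 / 1.074e+09 = 1.488e-13 m³.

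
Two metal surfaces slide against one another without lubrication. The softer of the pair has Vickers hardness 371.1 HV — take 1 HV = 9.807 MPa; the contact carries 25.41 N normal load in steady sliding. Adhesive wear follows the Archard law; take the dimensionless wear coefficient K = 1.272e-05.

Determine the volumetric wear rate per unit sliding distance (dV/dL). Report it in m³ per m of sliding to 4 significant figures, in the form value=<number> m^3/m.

value=8.881e-14 m^3/m

Printed values are rounded — all working math runs at full float precision. Rounded once at the end, at 4 significant digits.
Hardness H = 371.1 HV × 9.807 MPa/HV = 3639 MPa = 3.639e+09 Pa.
In SI base units: W = 25.41 N, H = 3.639e+09 Pa, K = 1.272e-05.
Volumetric rate dV/dL = K·W/H (independent of L): 1.272e-05 · 25.41 / 3.639e+09 = 8.881e-14 m³/m.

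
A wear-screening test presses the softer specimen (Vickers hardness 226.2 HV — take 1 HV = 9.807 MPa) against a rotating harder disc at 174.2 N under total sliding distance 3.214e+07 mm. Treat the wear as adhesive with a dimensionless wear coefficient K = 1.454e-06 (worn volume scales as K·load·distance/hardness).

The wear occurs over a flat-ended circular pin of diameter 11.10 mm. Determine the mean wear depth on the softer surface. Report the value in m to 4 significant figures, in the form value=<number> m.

Intermediates are displayed rounded; the computation maintains exact precision — rounded once at the end: four significant figures.
Convert: Distance covered L = 3.214e+07 mm = 3.214e+04 m.
Convert: Hardness H = 226.2 HV × 9.807 MPa/HV = 2218 MPa = 2.218e+09 Pa.
Convert: Pin diameter d = 11.10 mm = 0.01110 m. Contact area A = π·d²/4 = π·(0.01110 m)²/4 = 9.677e-05 m².
In SI base units, W = 174.2 N, H = 2.218e+09 Pa, K = 1.454e-06.
Worn volume V = K·W·L/H = 1.454e-06 · 174.2 · 3.214e+04 / 2.218e+09 = 3.670e-09 m³.
Wear depth h = V/A = 3.670e-09 / 9.677e-05 = 3.792e-05 m.

value=3.792e-05 m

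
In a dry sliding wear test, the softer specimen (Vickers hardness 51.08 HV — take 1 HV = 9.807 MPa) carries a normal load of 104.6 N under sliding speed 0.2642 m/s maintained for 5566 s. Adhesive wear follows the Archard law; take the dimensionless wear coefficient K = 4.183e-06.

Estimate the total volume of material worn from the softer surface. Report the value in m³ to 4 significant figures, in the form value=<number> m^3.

The computation carries exact precision; shown intermediates are rounded; a lone final rounding, at 4 significant figures.
Convert: Total distance L = v·t = 0.2642 m/s × 5566 s = 1471 m.
Convert: Hardness H = 51.08 HV × 9.807 MPa/HV = 500.9 MPa = 5.009e+08 Pa.
Restated in SI base units: W = 104.6 N, H = 5.009e+08 Pa, K = 4.183e-06.
Archard relation: V = K·W·L/H = 4.183e-06 · 104.6 · 1471 / 5.009e+08 = 1.284e-09 m³.

value=1.284e-09 m^3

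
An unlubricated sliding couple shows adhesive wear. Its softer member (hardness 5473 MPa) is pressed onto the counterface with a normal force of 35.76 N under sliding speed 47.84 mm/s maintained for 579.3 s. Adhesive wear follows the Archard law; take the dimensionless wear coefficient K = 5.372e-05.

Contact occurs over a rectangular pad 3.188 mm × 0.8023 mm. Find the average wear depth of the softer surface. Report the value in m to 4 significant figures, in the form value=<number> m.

value=3.803e-06 m

The computation maintains full float precision — intermediates appear rounded, and one final rounding: 4 significant figures.
Sliding speed v = 47.84 mm/s = 0.04784 m/s. Total distance L = v·t = 0.04784 m/s × 579.3 s = 27.71 m.
Hardness H = 5473 MPa = 5.473e+09 Pa.
Pad sides 3.188 mm × 0.8023 mm = 3.188e-03 m × 8.023e-04 m. Contact area A = 3.188e-03 m × 8.023e-04 m = 2.558e-06 m².
In SI base units, W = 35.76 N, H = 5.473e+09 Pa, K = 5.372e-05.
Apply Archard: V = K·W·L/H = 5.372e-05 · 35.76 · 27.71 / 5.473e+09 = 9.728e-12 m³.
Depth h = V/A = 9.728e-12 / 2.558e-06 = 3.803e-06 m.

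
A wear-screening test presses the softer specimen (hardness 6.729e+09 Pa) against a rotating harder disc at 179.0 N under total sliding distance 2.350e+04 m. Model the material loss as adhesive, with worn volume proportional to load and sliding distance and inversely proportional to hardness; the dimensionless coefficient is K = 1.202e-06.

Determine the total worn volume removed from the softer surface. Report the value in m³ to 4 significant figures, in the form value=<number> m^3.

Intermediates are displayed rounded, and every step maintains full float precision. Rounded just once, at four significant digits.
SI base units throughout: W = 179.0 N, H = 6.729e+09 Pa, K = 1.202e-06.
The Archard volume V = K·W·L/H = 1.202e-06 · 179.0 · 2.350e+04 / 6.729e+09 = 7.514e-10 m³.

value=7.514e-10 m^3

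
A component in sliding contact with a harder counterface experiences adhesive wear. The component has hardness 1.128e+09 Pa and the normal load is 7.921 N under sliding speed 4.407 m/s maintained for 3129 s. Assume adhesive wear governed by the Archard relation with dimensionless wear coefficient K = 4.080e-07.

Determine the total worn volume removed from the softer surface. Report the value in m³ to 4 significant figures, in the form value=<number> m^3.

value=3.951e-11 m^3

All arithmetic carries exact precision — intermediate values are displayed rounded; rounded just once: 4 significant figures.
Distance L = v·t = 4.407 m/s × 3129 s = 1.379e+04 m.
Collected in SI base units: W = 7.921 N, H = 1.128e+09 Pa, K = 4.080e-07.
Archard volume V = K·W·L/H = 4.080e-07 · 7.921 · 1.379e+04 / 1.128e+09 = 3.951e-11 m³.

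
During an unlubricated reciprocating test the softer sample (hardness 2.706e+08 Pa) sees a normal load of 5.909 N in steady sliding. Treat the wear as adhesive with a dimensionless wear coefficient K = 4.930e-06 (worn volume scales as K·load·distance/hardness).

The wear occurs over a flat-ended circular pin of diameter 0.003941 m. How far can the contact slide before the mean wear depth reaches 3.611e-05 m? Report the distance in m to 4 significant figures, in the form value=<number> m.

The algebra holds full float precision, and intermediates are displayed rounded, and one final rounding to four significant figures.
Convert: Contact area A = π·d²/4 = π·(0.003941 m)²/4 = 1.220e-05 m².
SI base units throughout: W = 5.909 N, H = 2.706e+08 Pa, K = 4.930e-06.
Permissible volume V_lim = h_lim·A = 3.611e-05 · 1.220e-05 = 4.405e-10 m³.
Inverting, life L = V_lim·H/(K·W) = 4.405e-10 · 2.706e+08 / (4.930e-06 · 5.909) = 4092 m.

value=4092 m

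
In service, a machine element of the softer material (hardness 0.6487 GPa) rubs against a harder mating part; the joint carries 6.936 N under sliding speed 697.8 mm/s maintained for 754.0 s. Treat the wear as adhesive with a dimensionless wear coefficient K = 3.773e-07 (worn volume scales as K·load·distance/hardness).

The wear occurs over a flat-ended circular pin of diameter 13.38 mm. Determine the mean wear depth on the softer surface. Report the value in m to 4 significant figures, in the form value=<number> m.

value=1.510e-08 m

The intermediates are shown rounded, and the algebra carries full float precision. Rounded once at the end: 4 significant digits.
Convert: Sliding speed v = 697.8 mm/s = 0.6978 m/s. Sliding distance L = v·t = 0.6978 m/s × 754.0 s = 526.1 m.
Convert: Hardness H = 0.6487 GPa = 6.487e+08 Pa.
Convert: Pin diameter d = 13.38 mm = 0.01338 m. Contact area A = π·d²/4 = π·(0.01338 m)²/4 = 1.406e-04 m².
SI base units throughout: W = 6.936 N, H = 6.487e+08 Pa, K = 3.773e-07.
The Archard volume V = K·W·L/H = 3.773e-07 · 6.936 · 526.1 / 6.487e+08 = 2.123e-12 m³.
Wear depth h = V/A = 2.123e-12 / 1.406e-04 = 1.510e-08 m.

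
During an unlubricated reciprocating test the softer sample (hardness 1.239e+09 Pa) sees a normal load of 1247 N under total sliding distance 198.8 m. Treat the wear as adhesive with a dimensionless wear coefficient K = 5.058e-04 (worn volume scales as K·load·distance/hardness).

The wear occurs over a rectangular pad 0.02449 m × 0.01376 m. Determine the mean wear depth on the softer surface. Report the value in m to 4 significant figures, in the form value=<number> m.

Intermediate values are shown rounded. The algebra runs at full precision — a lone final rounding: four significant digits.
Convert: Contact area A = 0.02449 m × 0.01376 m = 3.370e-04 m².
Collected in SI base units: W = 1247 N, H = 1.239e+09 Pa, K = 5.058e-04.
The Archard volume V = K·W·L/H = 5.058e-04 · 1247 · 198.8 / 1.239e+09 = 1.012e-07 m³.
Depth of wear h = V/A = 1.012e-07 / 3.370e-04 = 3.003e-04 m.

value=3.003e-04 m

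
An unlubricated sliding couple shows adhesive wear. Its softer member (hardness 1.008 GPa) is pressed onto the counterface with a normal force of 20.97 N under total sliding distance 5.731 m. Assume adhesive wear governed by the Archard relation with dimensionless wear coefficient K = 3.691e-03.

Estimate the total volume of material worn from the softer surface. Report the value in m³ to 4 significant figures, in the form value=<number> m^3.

Each operation carries full float precision. Intermediates appear rounded — rounded once at the end: four significant figures.
Convert: Hardness H = 1.008 GPa = 1.008e+09 Pa.
Expressed in SI base units: W = 20.97 N, H = 1.008e+09 Pa, K = 3.691e-03.
The Archard volume V = K·W·L/H = 3.691e-03 · 20.97 · 5.731 / 1.008e+09 = 4.401e-10 m³.

value=4.401e-10 m^3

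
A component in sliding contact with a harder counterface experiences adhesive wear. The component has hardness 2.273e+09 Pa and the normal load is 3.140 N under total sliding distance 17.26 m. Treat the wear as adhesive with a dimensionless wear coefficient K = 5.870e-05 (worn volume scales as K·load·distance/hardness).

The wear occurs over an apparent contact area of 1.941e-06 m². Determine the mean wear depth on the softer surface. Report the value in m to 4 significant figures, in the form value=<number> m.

The intermediates are printed rounded, and the computation holds full precision; rounded once at the end, at four significant digits.
In SI base units: W = 3.140 N, H = 2.273e+09 Pa, K = 5.870e-05.
Archard volume V = K·W·L/H = 5.870e-05 · 3.140 · 17.26 / 2.273e+09 = 1.400e-12 m³.
Average depth h = V/A = 1.400e-12 / 1.941e-06 = 7.211e-07 m.

value=7.211e-07 m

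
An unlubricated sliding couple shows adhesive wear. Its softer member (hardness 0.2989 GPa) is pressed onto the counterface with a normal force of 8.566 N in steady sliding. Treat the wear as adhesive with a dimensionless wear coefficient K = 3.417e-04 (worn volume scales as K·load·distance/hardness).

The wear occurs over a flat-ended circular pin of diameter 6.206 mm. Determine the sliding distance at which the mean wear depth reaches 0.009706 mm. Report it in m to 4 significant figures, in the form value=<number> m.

value=29.98 m

Intermediates are shown rounded. Each operation maintains full precision. Rounded just once to four significant digits.
Hardness H = 0.2989 GPa = 2.989e+08 Pa.
Pin diameter d = 6.206 mm = 0.006206 m. Contact area A = π·d²/4 = π·(0.006206 m)²/4 = 3.025e-05 m².
Depth limit h_lim = 0.009706 mm = 9.706e-06 m.
In SI base units, W = 8.566 N, H = 2.989e+08 Pa, K = 3.417e-04.
At the depth limit, V_lim = h_lim·A = 9.706e-06 · 3.025e-05 = 2.936e-10 m³.
Sliding life L = V_lim·H/(K·W) = 2.936e-10 · 2.989e+08 / (3.417e-04 · 8.566) = 29.98 m.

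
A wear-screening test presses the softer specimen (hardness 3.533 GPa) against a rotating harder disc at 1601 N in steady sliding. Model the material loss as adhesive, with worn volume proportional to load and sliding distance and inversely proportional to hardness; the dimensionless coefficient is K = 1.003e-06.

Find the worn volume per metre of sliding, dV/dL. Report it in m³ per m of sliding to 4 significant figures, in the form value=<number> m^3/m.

Every step maintains exact precision. Intermediate values appear rounded. Rounded once at the end, at four significant figures.
Convert: Hardness H = 3.533 GPa = 3.533e+09 Pa.
Expressed in SI base units: W = 1601 N, H = 3.533e+09 Pa, K = 1.003e-06.
The wear rate dV/dL = K·W/H, per unit distance: 1.003e-06 · 1601 / 3.533e+09 = 4.545e-13 m³/m.

value=4.545e-13 m^3/m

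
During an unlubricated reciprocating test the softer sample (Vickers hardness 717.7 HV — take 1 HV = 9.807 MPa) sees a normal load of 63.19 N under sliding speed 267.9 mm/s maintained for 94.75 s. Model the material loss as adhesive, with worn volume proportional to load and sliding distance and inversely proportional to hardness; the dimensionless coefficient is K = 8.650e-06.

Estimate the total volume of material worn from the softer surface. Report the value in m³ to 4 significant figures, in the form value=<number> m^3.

value=1.971e-12 m^3

Intermediate values are printed rounded — all arithmetic maintains full precision — rounded just once to 4 significant figures.
Convert: Sliding speed v = 267.9 mm/s = 0.2679 m/s. Path length L = v·t = 0.2679 m/s × 94.75 s = 25.38 m.
Convert: Hardness H = 717.7 HV × 9.807 MPa/HV = 7038 MPa = 7.038e+09 Pa.
Restated in SI base units: W = 63.19 N, H = 7.038e+09 Pa, K = 8.650e-06.
Apply Archard: V = K·W·L/H = 8.650e-06 · 63.19 · 25.38 / 7.038e+09 = 1.971e-12 m³.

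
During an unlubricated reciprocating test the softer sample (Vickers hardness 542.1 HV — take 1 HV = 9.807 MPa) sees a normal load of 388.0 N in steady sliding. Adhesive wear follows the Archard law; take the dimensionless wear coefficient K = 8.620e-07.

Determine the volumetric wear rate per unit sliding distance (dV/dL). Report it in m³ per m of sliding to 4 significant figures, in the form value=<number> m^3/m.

value=6.291e-14 m^3/m

Intermediates are shown rounded, and the computation maintains full precision, and a single final rounding to 4 significant digits.
Convert: Hardness H = 542.1 HV × 9.807 MPa/HV = 5316 MPa = 5.316e+09 Pa.
In SI base units, W = 388.0 N, H = 5.316e+09 Pa, K = 8.620e-07.
Volumetric rate dV/dL = K·W/H — distance-free: 8.620e-07 · 388.0 / 5.316e+09 = 6.291e-14 m³/m.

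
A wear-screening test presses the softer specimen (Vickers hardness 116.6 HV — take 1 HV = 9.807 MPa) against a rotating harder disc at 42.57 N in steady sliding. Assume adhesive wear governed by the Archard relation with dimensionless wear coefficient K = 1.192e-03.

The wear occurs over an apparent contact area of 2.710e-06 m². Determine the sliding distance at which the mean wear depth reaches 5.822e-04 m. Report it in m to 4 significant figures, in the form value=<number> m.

The computation holds full float precision; intermediate values are printed rounded; rounded just once: four significant digits.
Convert: Hardness H = 116.6 HV × 9.807 MPa/HV = 1143 MPa = 1.143e+09 Pa.
Restated in SI base units: W = 42.57 N, H = 1.143e+09 Pa, K = 1.192e-03.
Permissible volume V_lim = h_lim·A = 5.822e-04 · 2.710e-06 = 1.578e-09 m³.
Thus life L = V_lim·H/(K·W) = 1.578e-09 · 1.143e+09 / (1.192e-03 · 42.57) = 35.55 m.

value=35.55 m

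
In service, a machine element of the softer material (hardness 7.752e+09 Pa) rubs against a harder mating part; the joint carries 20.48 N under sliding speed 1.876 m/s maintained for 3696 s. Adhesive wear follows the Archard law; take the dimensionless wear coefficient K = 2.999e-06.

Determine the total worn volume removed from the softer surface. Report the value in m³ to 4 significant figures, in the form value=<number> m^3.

The computation keeps exact precision. Shown intermediates are rounded — one last rounding to four significant figures.
Convert: Path length L = v·t = 1.876 m/s × 3696 s = 6934 m.
SI base units throughout: W = 20.48 N, H = 7.752e+09 Pa, K = 2.999e-06.
By Archard's law, V = K·W·L/H = 2.999e-06 · 20.48 · 6934 / 7.752e+09 = 5.494e-11 m³.

value=5.494e-11 m^3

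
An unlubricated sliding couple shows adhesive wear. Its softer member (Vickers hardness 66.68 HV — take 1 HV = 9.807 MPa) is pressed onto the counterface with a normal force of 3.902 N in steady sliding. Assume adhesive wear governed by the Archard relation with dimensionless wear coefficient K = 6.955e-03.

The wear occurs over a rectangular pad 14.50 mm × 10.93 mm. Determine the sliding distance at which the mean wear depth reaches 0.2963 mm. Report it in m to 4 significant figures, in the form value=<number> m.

Intermediates appear rounded, and the algebra maintains full float precision, and a lone final rounding to 4 significant digits.
Convert: Hardness H = 66.68 HV × 9.807 MPa/HV = 653.9 MPa = 6.539e+08 Pa.
Convert: Pad sides 14.50 mm × 10.93 mm = 0.01450 m × 0.01093 m. Contact area A = 0.01450 m × 0.01093 m = 1.585e-04 m².
Convert: Depth limit h_lim = 0.2963 mm = 2.963e-04 m.
Expressed in SI base units: W = 3.902 N, H = 6.539e+08 Pa, K = 6.955e-03.
Permissible volume V_lim = h_lim·A = 2.963e-04 · 1.585e-04 = 4.696e-08 m³.
Life L = V_lim·H/(K·W) = 4.696e-08 · 6.539e+08 / (6.955e-03 · 3.902) = 1132 m.

value=1132 m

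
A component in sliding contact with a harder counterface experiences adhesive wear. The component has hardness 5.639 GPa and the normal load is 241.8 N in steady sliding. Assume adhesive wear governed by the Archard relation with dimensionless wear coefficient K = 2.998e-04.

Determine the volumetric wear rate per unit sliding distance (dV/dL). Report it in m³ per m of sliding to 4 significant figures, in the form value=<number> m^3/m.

value=1.286e-11 m^3/m

Intermediates are shown rounded. The computation holds full float precision — one last rounding: 4 significant digits.
Hardness H = 5.639 GPa = 5.639e+09 Pa.
Collected in SI base units: W = 241.8 N, H = 5.639e+09 Pa, K = 2.998e-04.
Sliding wear rate dV/dL = K·W/H (no L dependence): 2.998e-04 · 241.8 / 5.639e+09 = 1.286e-11 m³/m.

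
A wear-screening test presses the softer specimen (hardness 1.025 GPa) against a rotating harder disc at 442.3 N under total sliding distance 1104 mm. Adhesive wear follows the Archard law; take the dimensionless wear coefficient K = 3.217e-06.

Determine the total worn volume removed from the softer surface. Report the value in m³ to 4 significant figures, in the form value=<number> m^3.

The intermediates are displayed rounded; every step holds full float precision; one final rounding, at 4 significant figures.
Convert: Path length L = 1104 mm = 1.104 m.
Convert: Hardness H = 1.025 GPa = 1.025e+09 Pa.
Expressed in SI base units: W = 442.3 N, H = 1.025e+09 Pa, K = 3.217e-06.
Archard relation: V = K·W·L/H = 3.217e-06 · 442.3 · 1.104 / 1.025e+09 = 1.533e-12 m³.

value=1.533e-12 m^3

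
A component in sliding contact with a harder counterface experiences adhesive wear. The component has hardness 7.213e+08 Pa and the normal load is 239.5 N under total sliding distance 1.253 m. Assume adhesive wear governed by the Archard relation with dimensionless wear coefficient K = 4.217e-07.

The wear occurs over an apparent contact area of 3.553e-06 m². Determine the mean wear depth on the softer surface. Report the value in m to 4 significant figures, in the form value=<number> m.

value=4.938e-08 m

All arithmetic runs at exact precision — the intermediates are displayed rounded; one last rounding, at four significant figures.
In SI base units: W = 239.5 N, H = 7.213e+08 Pa, K = 4.217e-07.
The Archard volume V = K·W·L/H = 4.217e-07 · 239.5 · 1.253 / 7.213e+08 = 1.754e-13 m³.
Mean wear depth h = V/A = 1.754e-13 / 3.553e-06 = 4.938e-08 m.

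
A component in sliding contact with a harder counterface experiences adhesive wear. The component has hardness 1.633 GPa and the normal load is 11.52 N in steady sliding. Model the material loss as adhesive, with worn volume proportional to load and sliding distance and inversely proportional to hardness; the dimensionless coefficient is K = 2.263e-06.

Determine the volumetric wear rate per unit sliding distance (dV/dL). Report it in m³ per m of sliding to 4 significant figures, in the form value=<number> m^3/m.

value=1.596e-14 m^3/m

All arithmetic keeps full precision; shown intermediates are rounded, and a single final rounding to 4 significant figures.
Convert: Hardness H = 1.633 GPa = 1.633e+09 Pa.
Collected in SI base units: W = 11.52 N, H = 1.633e+09 Pa, K = 2.263e-06.
Volumetric rate dV/dL = K·W/H: 2.263e-06 · 11.52 / 1.633e+09 = 1.596e-14 m³/m.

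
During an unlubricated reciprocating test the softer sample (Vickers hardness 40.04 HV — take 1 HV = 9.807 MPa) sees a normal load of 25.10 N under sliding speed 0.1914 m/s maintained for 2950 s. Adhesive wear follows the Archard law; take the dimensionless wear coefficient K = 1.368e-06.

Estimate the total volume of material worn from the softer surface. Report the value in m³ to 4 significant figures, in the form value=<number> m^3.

value=4.937e-11 m^3

Intermediates are shown rounded. Every step keeps exact precision — a single final rounding to 4 significant figures.
Distance covered L = v·t = 0.1914 m/s × 2950 s = 564.6 m.
Hardness H = 40.04 HV × 9.807 MPa/HV = 392.7 MPa = 3.927e+08 Pa.
SI base units throughout: W = 25.10 N, H = 3.927e+08 Pa, K = 1.368e-06.
The Archard volume V = K·W·L/H = 1.368e-06 · 25.10 · 564.6 / 3.927e+08 = 4.937e-11 m³.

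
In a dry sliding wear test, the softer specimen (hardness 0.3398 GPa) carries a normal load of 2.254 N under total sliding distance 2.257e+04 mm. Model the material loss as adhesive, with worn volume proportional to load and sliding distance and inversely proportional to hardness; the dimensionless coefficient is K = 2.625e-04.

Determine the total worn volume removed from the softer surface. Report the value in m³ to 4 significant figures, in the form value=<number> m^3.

Every step holds full precision, and the intermediates are displayed rounded. Rounded just once to four significant digits.
Total distance L = 2.257e+04 mm = 22.57 m.
Hardness H = 0.3398 GPa = 3.398e+08 Pa.
SI base units throughout: W = 2.254 N, H = 3.398e+08 Pa, K = 2.625e-04.
The Archard volume V = K·W·L/H = 2.625e-04 · 2.254 · 22.57 / 3.398e+08 = 3.930e-11 m³.

value=3.930e-11 m^3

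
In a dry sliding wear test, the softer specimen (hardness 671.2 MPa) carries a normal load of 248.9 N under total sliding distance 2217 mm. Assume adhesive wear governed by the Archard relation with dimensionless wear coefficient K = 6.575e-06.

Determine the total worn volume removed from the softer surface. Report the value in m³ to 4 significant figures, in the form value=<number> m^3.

value=5.405e-12 m^3

Displayed values are rounded. Every step carries exact precision. Rounded once at the end: four significant digits.
Convert: Sliding distance L = 2217 mm = 2.217 m.
Convert: Hardness H = 671.2 MPa = 6.712e+08 Pa.
In SI base units, W = 248.9 N, H = 6.712e+08 Pa, K = 6.575e-06.
The Archard volume V = K·W·L/H = 6.575e-06 · 248.9 · 2.217 / 6.712e+08 = 5.405e-12 m³.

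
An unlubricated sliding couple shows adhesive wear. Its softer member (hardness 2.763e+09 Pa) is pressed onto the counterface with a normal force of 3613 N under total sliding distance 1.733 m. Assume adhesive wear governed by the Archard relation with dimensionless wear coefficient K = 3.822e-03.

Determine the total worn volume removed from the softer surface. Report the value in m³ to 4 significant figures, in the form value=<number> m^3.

value=8.661e-09 m^3

Printed values are rounded, and the algebra runs at exact precision; one final rounding, at 4 significant figures.
SI base units throughout: W = 3613 N, H = 2.763e+09 Pa, K = 3.822e-03.
Volume removed: V = K·W·L/H = 3.822e-03 · 3613 · 1.733 / 2.763e+09 = 8.661e-09 m³.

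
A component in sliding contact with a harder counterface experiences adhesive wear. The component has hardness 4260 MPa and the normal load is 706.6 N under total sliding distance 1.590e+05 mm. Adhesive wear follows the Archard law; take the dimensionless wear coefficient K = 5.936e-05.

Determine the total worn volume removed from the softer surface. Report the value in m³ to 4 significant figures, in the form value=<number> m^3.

Quoted intermediates are rounded, and every step carries full float precision, and one final rounding, at four significant figures.
Convert: Path length L = 1.590e+05 mm = 159.0 m.
Convert: Hardness H = 4260 MPa = 4.260e+09 Pa.
SI base units throughout: W = 706.6 N, H = 4.260e+09 Pa, K = 5.936e-05.
Volume removed: V = K·W·L/H = 5.936e-05 · 706.6 · 159.0 / 4.260e+09 = 1.566e-09 m³.

value=1.566e-09 m^3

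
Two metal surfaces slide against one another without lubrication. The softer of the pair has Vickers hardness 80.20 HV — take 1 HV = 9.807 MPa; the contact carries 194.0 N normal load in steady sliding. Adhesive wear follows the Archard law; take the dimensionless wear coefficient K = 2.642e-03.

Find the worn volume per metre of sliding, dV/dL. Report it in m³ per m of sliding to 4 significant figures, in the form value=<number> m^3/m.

value=6.517e-10 m^3/m

Intermediates are displayed rounded — every step holds exact precision — a lone final rounding, at 4 significant figures.
Convert: Hardness H = 80.20 HV × 9.807 MPa/HV = 786.5 MPa = 7.865e+08 Pa.
Working in SI base units: W = 194.0 N, H = 7.865e+08 Pa, K = 2.642e-03.
Sliding wear rate dV/dL = K·W/H (independent of L): 2.642e-03 · 194.0 / 7.865e+08 = 6.517e-10 m³/m.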